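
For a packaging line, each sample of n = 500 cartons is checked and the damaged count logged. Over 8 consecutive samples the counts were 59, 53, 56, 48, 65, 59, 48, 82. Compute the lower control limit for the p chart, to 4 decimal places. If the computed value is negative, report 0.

p̄ = Σdᵢ / (k·n) = 470 / (8 × 500) = 0.11750
LCL = p̄ − 3·√(p̄(1−p̄)/n) = 0.11750 − 3 × 0.01440 = 0.07430

0.0743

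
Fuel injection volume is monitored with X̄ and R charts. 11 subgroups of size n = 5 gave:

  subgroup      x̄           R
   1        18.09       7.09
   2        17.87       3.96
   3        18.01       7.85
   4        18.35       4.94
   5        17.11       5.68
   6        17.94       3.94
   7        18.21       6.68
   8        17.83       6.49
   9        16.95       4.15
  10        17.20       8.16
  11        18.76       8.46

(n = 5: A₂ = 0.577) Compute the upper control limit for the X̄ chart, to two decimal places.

X̄̄ = (18.09 + 17.87 + 18.01 + 18.35 + 17.11 + 17.94 + 18.21 + 17.83 + 16.95 + 17.20 + 18.76) / 11 = 196.3200 / 11 = 17.8473
R̄ = (7.09 + 3.96 + 7.85 + 4.94 + 5.68 + 3.94 + 6.68 + 6.49 + 4.15 + 8.16 + 8.46) / 11 = 67.4000 / 11 = 6.1273
UCL = X̄̄ + A₂·R̄ = 17.8473 + 0.577 × 6.1273 = 21.3827

21.38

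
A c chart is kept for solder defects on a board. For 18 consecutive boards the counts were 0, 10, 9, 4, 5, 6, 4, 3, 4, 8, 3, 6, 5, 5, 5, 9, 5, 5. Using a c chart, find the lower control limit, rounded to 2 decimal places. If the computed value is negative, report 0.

0.00

c̄ = (0 + 10 + 9 + 4 + 5 + 6 + 4 + 3 + 4 + 8 + 3 + 6 + 5 + 5 + 5 + 9 + 5 + 5) / 18 = 96 / 18 = 5.3333
LCL = c̄ − 3√c̄ = 5.3333 − 3 × 2.3094 = -1.5949 → 0 (cannot be negative)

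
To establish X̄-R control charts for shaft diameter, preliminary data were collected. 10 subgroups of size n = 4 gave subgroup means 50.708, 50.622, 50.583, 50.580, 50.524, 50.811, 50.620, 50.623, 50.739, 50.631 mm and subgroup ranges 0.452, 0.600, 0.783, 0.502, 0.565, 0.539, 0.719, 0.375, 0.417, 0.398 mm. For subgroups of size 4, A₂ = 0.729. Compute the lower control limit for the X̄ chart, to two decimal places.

50.25

X̄̄ = (50.708 + 50.622 + 50.583 + 50.580 + 50.524 + 50.811 + 50.620 + 50.623 + 50.739 + 50.631) / 10 = 506.4410 / 10 = 50.6441
R̄ = (0.452 + 0.600 + 0.783 + 0.502 + 0.565 + 0.539 + 0.719 + 0.375 + 0.417 + 0.398) / 10 = 5.3500 / 10 = 0.5350
LCL = X̄̄ − A₂·R̄ = 50.6441 − 0.729 × 0.5350 = 50.2541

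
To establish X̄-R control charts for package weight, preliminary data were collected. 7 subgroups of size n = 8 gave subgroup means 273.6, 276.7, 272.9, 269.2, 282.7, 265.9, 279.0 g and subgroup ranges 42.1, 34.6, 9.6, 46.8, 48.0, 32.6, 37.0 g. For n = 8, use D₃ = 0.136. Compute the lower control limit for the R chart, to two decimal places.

4.87

R̄ = (42.1 + 34.6 + 9.6 + 46.8 + 48.0 + 32.6 + 37.0) / 7 = 250.7000 / 7 = 35.8143
LCL_R = D₃·R̄ = 0.136 × 35.8143 = 4.8707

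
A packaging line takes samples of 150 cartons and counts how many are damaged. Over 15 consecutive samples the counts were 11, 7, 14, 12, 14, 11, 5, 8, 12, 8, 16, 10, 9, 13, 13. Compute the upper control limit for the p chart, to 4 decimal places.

0.1359

p̄ = Σdᵢ / (k·n) = 163 / (15 × 150) = 0.07244
UCL = p̄ + 3·√(p̄(1−p̄)/n) = 0.07244 + 3 × √(0.07244×0.92756/150) = 0.07244 + 3 × 0.02117 = 0.13594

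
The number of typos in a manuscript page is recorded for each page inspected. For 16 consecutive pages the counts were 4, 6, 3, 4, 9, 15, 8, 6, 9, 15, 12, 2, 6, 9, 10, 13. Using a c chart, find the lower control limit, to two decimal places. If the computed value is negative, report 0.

0.00

c̄ = (4 + 6 + 3 + 4 + 9 + 15 + 8 + 6 + 9 + 15 + 12 + 2 + 6 + 9 + 10 + 13) / 16 = 131 / 16 = 8.1875
LCL = c̄ − 3√c̄ = 8.1875 − 3 × 2.8614 = -0.3966 → 0 (cannot be negative)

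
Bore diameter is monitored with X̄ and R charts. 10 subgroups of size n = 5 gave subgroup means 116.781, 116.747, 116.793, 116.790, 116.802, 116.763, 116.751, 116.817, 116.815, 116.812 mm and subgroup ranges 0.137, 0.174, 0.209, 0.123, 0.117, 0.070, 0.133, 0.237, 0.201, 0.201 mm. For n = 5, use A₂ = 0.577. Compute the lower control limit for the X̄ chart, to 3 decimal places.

116.695

X̄̄ = (116.781 + 116.747 + 116.793 + 116.790 + 116.802 + 116.763 + 116.751 + 116.817 + 116.815 + 116.812) / 10 = 1167.8710 / 10 = 116.7871
R̄ = (0.137 + 0.174 + 0.209 + 0.123 + 0.117 + 0.070 + 0.133 + 0.237 + 0.201 + 0.201) / 10 = 1.6020 / 10 = 0.1602
LCL = X̄̄ − A₂·R̄ = 116.7871 − 0.577 × 0.1602 = 116.6947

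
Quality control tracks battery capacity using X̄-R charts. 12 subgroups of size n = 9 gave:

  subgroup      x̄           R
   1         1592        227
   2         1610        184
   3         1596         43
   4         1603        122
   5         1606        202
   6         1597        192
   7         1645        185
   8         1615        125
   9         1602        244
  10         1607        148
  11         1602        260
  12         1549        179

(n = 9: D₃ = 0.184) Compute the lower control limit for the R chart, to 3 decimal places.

R̄ = (227 + 184 + 43 + 122 + 202 + 192 + 185 + 125 + 244 + 148 + 260 + 179) / 12 = 2111.0000 / 12 = 175.9167
LCL_R = D₃·R̄ = 0.184 × 175.9167 = 32.3687

32.369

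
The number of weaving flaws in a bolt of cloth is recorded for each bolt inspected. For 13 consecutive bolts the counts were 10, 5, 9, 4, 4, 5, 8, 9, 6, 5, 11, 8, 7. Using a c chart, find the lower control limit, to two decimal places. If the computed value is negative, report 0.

c̄ = (10 + 5 + 9 + 4 + 4 + 5 + 8 + 9 + 6 + 5 + 11 + 8 + 7) / 13 = 91 / 13 = 7.0000
LCL = c̄ − 3√c̄ = 7.0000 − 3 × 2.6458 = -0.9373 → 0 (cannot be negative)

0.00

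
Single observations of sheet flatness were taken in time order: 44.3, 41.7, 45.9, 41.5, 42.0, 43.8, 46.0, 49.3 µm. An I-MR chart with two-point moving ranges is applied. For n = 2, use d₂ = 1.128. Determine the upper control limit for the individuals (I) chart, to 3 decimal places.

51.531

X̄ = (44.3 + 41.7 + 45.9 + 41.5 + 42.0 + 43.8 + 46.0 + 49.3) / 8 = 44.3125
Moving ranges: 2.6, 4.2, 4.4, 0.5, 1.8, 2.2, 3.3; M̄R̄ = 19.0000 / 7 = 2.7143
UCL = X̄ + 3·M̄R̄/d₂ = 44.3125 + 3 × 2.7143 / 1.128 = 51.5313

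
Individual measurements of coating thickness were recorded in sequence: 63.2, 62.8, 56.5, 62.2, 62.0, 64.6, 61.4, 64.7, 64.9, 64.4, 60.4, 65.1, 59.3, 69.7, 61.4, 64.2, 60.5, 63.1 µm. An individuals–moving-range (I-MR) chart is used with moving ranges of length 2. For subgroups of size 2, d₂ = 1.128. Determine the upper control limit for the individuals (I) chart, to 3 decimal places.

X̄ = (63.2 + 62.8 + 56.5 + 62.2 + 62.0 + 64.6 + 61.4 + 64.7 + 64.9 + 64.4 + 60.4 + 65.1 + 59.3 + 69.7 + 61.4 + 64.2 + 60.5 + 63.1) / 18 = 62.8000
Moving ranges: 0.4, 6.3, 5.7, 0.2, 2.6, 3.2, 3.3, 0.2, 0.5, 4.0, 4.7, 5.8, 10.4, 8.3, 2.8, 3.7, 2.6; M̄R̄ = 64.7000 / 17 = 3.8059
UCL = X̄ + 3·M̄R̄/d₂ = 62.8000 + 3 × 3.8059 / 1.128 = 72.9220

72.922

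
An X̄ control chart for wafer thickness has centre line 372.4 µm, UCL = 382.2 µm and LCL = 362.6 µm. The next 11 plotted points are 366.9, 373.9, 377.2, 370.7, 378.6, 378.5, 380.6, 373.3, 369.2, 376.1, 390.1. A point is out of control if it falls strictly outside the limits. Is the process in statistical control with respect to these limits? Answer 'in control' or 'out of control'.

Compare each point to [362.6, 382.2]: sample 11 = 390.1 > UCL.

out of control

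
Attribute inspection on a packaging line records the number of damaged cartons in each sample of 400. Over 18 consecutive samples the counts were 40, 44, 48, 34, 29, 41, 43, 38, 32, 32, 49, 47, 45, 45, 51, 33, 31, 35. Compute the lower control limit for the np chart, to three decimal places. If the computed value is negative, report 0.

21.867

p̄ = Σdᵢ / (k·n) = 717 / (18 × 400) = 0.09958
LCL = np̄ − 3·√(np̄(1−p̄)) = 39.8333 − 3 × 5.9889 = 21.8667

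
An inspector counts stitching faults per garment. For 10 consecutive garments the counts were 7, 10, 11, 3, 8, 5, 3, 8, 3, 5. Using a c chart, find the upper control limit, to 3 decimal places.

c̄ = (7 + 10 + 11 + 3 + 8 + 5 + 3 + 8 + 3 + 5) / 10 = 63 / 10 = 6.3000
UCL = c̄ + 3√c̄ = 6.3000 + 3 × √6.3000 = 6.3000 + 3 × 2.5100 = 13.8299

13.830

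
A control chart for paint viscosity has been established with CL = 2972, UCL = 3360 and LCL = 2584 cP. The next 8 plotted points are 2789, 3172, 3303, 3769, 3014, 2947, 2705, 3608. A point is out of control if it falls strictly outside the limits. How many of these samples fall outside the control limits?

2

Compare each point to [2584, 3360]: sample 4 = 3769 > UCL; sample 8 = 3608 > UCL.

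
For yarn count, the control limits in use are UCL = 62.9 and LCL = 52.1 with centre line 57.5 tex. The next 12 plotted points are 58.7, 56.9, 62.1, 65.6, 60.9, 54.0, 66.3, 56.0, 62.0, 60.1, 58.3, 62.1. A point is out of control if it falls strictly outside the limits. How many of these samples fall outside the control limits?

Compare each point to [52.1, 62.9]: sample 4 = 65.6 > UCL; sample 7 = 66.3 > UCL.

2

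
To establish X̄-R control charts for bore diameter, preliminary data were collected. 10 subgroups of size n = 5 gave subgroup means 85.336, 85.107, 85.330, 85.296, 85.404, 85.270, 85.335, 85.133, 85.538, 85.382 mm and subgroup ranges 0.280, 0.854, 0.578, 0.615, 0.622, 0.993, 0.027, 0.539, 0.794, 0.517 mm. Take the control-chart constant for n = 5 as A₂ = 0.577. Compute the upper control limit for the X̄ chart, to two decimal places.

85.65

X̄̄ = (85.336 + 85.107 + 85.330 + 85.296 + 85.404 + 85.270 + 85.335 + 85.133 + 85.538 + 85.382) / 10 = 853.1310 / 10 = 85.3131
R̄ = (0.280 + 0.854 + 0.578 + 0.615 + 0.622 + 0.993 + 0.027 + 0.539 + 0.794 + 0.517) / 10 = 5.8190 / 10 = 0.5819
UCL = X̄̄ + A₂·R̄ = 85.3131 + 0.577 × 0.5819 = 85.6489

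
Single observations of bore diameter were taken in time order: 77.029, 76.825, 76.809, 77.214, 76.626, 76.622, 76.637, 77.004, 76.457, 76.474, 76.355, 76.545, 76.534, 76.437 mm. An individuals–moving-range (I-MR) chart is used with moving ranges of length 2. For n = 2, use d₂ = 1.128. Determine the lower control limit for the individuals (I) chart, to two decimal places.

X̄ = (77.029 + 76.825 + 76.809 + 77.214 + 76.626 + 76.622 + 76.637 + 77.004 + 76.457 + 76.474 + 76.355 + 76.545 + 76.534 + 76.437) / 14 = 76.6834
Moving ranges: 0.204, 0.016, 0.405, 0.588, 0.004, 0.015, 0.367, 0.547, 0.017, 0.119, 0.190, 0.011, 0.097; M̄R̄ = 2.5800 / 13 = 0.1985
LCL = X̄ − 3·M̄R̄/d₂ = 76.6834 − 3 × 0.1985 / 1.128 = 76.1556

76.16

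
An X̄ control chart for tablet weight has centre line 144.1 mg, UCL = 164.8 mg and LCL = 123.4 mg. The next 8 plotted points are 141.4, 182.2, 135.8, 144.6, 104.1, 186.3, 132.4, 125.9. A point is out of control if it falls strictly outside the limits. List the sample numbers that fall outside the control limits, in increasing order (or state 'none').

Compare each point to [123.4, 164.8]: sample 2 = 182.2 > UCL; sample 5 = 104.1 < LCL; sample 6 = 186.3 > UCL.

2, 5, 6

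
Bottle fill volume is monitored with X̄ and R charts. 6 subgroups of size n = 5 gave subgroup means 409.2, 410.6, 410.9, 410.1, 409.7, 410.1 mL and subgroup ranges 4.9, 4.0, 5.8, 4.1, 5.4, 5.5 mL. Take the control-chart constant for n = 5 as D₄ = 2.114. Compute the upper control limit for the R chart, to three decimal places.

10.464

R̄ = (4.9 + 4.0 + 5.8 + 4.1 + 5.4 + 5.5) / 6 = 29.7000 / 6 = 4.9500
UCL_R = D₄·R̄ = 2.114 × 4.9500 = 10.4643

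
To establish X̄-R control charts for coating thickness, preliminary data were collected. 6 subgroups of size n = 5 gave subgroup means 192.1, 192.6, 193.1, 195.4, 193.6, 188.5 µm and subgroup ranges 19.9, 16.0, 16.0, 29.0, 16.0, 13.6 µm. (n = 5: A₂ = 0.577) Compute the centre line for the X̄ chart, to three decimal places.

X̄̄ = (192.1 + 192.6 + 193.1 + 195.4 + 193.6 + 188.5) / 6 = 1155.3000 / 6 = 192.5500
CL = X̄̄ = 192.5500

192.550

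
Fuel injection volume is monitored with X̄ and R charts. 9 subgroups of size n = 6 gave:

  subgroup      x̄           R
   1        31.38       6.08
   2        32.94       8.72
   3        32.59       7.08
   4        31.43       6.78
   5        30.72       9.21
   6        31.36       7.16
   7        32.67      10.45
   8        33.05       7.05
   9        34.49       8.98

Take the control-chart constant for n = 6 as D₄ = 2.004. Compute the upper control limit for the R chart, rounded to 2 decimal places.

R̄ = (6.08 + 8.72 + 7.08 + 6.78 + 9.21 + 7.16 + 10.45 + 7.05 + 8.98) / 9 = 71.5100 / 9 = 7.9456
UCL_R = D₄·R̄ = 2.004 × 7.9456 = 15.9229

15.92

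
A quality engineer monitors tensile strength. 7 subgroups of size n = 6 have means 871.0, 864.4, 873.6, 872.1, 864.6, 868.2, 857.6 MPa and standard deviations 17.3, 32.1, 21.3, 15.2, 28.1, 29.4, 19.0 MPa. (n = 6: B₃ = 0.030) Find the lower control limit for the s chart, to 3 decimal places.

0.696

s̄ = (17.3 + 32.1 + 21.3 + 15.2 + 28.1 + 29.4 + 19.0) / 7 = 23.2000
LCL_s = B₃·s̄ = 0.030 × 23.2000 = 0.6960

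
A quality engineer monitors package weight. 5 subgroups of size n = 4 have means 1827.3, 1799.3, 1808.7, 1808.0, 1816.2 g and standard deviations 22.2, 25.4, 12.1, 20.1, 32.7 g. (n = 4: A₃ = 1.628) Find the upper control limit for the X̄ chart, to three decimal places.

1848.530

X̄̄ = (1827.3 + 1799.3 + 1808.7 + 1808.0 + 1816.2) / 5 = 1811.9000
s̄ = (22.2 + 25.4 + 12.1 + 20.1 + 32.7) / 5 = 22.5000
UCL = X̄̄ + A₃·s̄ = 1811.9000 + 1.628 × 22.5000 = 1848.5300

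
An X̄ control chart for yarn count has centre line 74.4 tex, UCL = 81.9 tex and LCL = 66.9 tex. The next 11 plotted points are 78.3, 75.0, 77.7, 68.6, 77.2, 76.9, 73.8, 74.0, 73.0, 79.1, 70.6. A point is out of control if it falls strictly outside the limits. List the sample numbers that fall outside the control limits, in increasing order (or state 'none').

none

All 11 points lie within [66.9, 81.9].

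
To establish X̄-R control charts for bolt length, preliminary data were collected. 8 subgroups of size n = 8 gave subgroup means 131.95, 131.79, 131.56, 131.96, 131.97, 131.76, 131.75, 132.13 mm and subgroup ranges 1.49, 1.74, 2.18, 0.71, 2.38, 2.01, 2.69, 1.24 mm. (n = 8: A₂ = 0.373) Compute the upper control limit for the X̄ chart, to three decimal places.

X̄̄ = (131.95 + 131.79 + 131.56 + 131.96 + 131.97 + 131.76 + 131.75 + 132.13) / 8 = 1054.8700 / 8 = 131.8587
R̄ = (1.49 + 1.74 + 2.18 + 0.71 + 2.38 + 2.01 + 2.69 + 1.24) / 8 = 14.4400 / 8 = 1.8050
UCL = X̄̄ + A₂·R̄ = 131.8587 + 0.373 × 1.8050 = 132.5320

132.532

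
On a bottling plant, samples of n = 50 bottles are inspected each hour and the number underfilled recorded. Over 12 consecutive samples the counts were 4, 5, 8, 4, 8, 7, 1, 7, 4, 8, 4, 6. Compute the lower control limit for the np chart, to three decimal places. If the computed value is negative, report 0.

0.000

p̄ = Σdᵢ / (k·n) = 66 / (12 × 50) = 0.11000
LCL = np̄ − 3·√(np̄(1−p̄)) = 5.5000 − 3 × 2.2125 = -1.1374 → 0 (negative, so LCL = 0)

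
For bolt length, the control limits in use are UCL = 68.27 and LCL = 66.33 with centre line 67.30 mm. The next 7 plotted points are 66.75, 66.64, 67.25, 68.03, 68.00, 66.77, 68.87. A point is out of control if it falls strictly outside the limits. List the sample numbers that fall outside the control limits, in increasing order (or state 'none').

Compare each point to [66.33, 68.27]: sample 7 = 68.87 > UCL.

7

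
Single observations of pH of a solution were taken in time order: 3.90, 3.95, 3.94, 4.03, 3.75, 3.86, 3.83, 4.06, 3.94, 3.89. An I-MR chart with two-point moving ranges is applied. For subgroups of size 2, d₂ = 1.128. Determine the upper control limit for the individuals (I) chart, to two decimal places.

4.20

X̄ = (3.90 + 3.95 + 3.94 + 4.03 + 3.75 + 3.86 + 3.83 + 4.06 + 3.94 + 3.89) / 10 = 3.9150
Moving ranges: 0.05, 0.01, 0.09, 0.28, 0.11, 0.03, 0.23, 0.12, 0.05; M̄R̄ = 0.9700 / 9 = 0.1078
UCL = X̄ + 3·M̄R̄/d₂ = 3.9150 + 3 × 0.1078 / 1.128 = 4.2016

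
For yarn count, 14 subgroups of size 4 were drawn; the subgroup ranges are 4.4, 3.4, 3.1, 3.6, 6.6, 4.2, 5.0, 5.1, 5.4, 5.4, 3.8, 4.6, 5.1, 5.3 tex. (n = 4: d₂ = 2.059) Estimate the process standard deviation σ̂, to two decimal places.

2.25

R̄ = (4.4 + 3.4 + 3.1 + 3.6 + 6.6 + 4.2 + 5.0 + 5.1 + 5.4 + 5.4 + 3.8 + 4.6 + 5.1 + 5.3) / 14 = 4.6429
σ̂ = R̄ / d₂ = 4.6429 / 2.059 = 2.2549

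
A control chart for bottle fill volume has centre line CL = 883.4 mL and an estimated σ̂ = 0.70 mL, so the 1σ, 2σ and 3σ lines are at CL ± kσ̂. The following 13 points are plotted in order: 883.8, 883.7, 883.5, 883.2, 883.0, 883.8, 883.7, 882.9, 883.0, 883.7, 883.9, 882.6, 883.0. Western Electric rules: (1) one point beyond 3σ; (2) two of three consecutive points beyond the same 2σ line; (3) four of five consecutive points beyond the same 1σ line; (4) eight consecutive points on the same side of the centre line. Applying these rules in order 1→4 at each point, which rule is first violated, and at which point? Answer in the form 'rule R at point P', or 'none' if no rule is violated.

Zone of each point (C = within 1σ̂, B = 1σ̂–2σ̂, A = 2σ̂–3σ̂, * = beyond 3σ̂; sign = side of CL): 1:+C, 2:+C, 3:+C, 4:-C, 5:-C, 6:+C, 7:+C, 8:-C, 9:-C, 10:+C, 11:+C, 12:-B, 13:-C
No rule fires across all 13 points.

none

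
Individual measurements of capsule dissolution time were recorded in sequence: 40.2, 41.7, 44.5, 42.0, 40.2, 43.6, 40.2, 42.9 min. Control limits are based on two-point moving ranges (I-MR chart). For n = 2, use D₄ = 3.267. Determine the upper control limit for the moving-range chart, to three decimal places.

Moving ranges: 1.5, 2.8, 2.5, 1.8, 3.4, 3.4, 2.7; M̄R̄ = 18.1000 / 7 = 2.5857
UCL_MR = D₄·M̄R̄ = 3.267 × 2.5857 = 8.4475

8.448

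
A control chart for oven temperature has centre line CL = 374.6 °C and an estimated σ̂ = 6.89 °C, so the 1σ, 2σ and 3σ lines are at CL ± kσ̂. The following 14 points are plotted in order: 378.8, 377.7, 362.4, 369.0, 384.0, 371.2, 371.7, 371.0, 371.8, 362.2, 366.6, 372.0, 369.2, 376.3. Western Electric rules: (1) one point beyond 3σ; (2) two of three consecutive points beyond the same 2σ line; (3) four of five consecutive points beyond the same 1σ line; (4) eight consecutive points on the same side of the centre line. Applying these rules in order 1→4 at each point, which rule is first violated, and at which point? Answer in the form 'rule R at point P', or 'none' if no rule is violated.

rule 4 at point 13

Zone of each point (C = within 1σ̂, B = 1σ̂–2σ̂, A = 2σ̂–3σ̂, * = beyond 3σ̂; sign = side of CL): 1:+C, 2:+C, 3:-B, 4:-C, 5:+B, 6:-C, 7:-C, 8:-C, 9:-C, 10:-B, 11:-B, 12:-C, 13:-C, 14:+C
Rule 4 (eight consecutive points on the same side of the centre line) is satisfied at point 13.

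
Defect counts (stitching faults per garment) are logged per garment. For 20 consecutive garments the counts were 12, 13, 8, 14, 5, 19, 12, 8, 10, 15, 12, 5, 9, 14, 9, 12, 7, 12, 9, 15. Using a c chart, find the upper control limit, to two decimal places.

20.95

c̄ = (12 + 13 + 8 + 14 + 5 + 19 + 12 + 8 + 10 + 15 + 12 + 5 + 9 + 14 + 9 + 12 + 7 + 12 + 9 + 15) / 20 = 220 / 20 = 11.0000
UCL = c̄ + 3√c̄ = 11.0000 + 3 × √11.0000 = 11.0000 + 3 × 3.3166 = 20.9499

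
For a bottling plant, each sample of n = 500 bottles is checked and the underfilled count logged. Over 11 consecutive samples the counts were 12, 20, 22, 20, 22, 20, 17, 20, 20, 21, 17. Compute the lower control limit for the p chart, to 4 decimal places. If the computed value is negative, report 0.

p̄ = Σdᵢ / (k·n) = 211 / (11 × 500) = 0.03836
LCL = p̄ − 3·√(p̄(1−p̄)/n) = 0.03836 − 3 × 0.00859 = 0.01259

0.0126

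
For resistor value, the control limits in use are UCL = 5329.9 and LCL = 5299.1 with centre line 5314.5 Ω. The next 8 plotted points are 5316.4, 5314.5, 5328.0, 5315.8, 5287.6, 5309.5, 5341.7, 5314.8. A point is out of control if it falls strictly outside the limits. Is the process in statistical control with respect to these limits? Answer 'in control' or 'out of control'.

Compare each point to [5299.1, 5329.9]: sample 5 = 5287.6 < LCL; sample 7 = 5341.7 > UCL.

out of control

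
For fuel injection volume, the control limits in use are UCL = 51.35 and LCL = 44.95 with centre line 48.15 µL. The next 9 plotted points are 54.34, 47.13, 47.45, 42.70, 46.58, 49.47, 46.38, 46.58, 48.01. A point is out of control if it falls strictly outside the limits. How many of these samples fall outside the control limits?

Compare each point to [44.95, 51.35]: sample 1 = 54.34 > UCL; sample 4 = 42.70 < LCL.

2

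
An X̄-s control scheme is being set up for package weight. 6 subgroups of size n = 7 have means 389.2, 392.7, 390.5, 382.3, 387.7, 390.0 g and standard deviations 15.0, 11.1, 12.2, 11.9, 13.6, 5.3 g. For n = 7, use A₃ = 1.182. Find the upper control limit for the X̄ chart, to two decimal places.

X̄̄ = (389.2 + 392.7 + 390.5 + 382.3 + 387.7 + 390.0) / 6 = 388.7333
s̄ = (15.0 + 11.1 + 12.2 + 11.9 + 13.6 + 5.3) / 6 = 11.5167
UCL = X̄̄ + A₃·s̄ = 388.7333 + 1.182 × 11.5167 = 402.3460

402.35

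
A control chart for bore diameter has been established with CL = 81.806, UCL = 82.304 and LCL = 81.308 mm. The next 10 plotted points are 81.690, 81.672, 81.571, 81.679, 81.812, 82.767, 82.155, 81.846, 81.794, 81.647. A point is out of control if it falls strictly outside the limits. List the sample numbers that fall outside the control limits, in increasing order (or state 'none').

Compare each point to [81.308, 82.304]: sample 6 = 82.767 > UCL.

6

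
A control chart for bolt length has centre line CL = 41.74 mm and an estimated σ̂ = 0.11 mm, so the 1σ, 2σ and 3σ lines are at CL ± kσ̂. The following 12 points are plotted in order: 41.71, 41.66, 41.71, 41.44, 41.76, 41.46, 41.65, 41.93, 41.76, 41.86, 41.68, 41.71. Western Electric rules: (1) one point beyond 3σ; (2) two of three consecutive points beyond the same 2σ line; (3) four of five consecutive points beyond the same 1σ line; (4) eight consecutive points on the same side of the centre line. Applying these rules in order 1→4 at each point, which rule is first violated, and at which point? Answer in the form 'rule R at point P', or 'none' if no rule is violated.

Zone of each point (C = within 1σ̂, B = 1σ̂–2σ̂, A = 2σ̂–3σ̂, * = beyond 3σ̂; sign = side of CL): 1:-C, 2:-C, 3:-C, 4:-A, 5:+C, 6:-A, 7:-C, 8:+B, 9:+C, 10:+B, 11:-C, 12:-C
Rule 2 (two of three consecutive points beyond the same 2σ limit) is satisfied at point 6.

rule 2 at point 6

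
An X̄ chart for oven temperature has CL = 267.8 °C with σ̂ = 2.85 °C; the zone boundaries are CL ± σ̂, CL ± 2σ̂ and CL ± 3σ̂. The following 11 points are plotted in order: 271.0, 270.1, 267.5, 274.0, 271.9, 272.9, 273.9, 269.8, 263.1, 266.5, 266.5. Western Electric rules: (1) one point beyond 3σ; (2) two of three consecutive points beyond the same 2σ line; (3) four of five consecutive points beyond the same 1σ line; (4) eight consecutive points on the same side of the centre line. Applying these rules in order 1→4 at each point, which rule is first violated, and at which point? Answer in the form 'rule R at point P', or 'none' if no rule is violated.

Zone of each point (C = within 1σ̂, B = 1σ̂–2σ̂, A = 2σ̂–3σ̂, * = beyond 3σ̂; sign = side of CL): 1:+B, 2:+C, 3:-C, 4:+A, 5:+B, 6:+B, 7:+A, 8:+C, 9:-B, 10:-C, 11:-C
Rule 3 (four of five consecutive points beyond the same 1σ limit) is satisfied at point 7.

rule 3 at point 7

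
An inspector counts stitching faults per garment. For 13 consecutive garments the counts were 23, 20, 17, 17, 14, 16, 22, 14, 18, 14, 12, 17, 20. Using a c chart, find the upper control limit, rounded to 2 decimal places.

29.68

c̄ = (23 + 20 + 17 + 17 + 14 + 16 + 22 + 14 + 18 + 14 + 12 + 17 + 20) / 13 = 224 / 13 = 17.2308
UCL = c̄ + 3√c̄ = 17.2308 + 3 × √17.2308 = 17.2308 + 3 × 4.1510 = 29.6838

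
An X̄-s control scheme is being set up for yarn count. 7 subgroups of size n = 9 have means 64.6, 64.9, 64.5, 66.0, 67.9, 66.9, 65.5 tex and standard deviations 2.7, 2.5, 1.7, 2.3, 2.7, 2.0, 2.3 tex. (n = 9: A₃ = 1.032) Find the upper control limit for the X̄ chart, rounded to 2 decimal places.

X̄̄ = (64.6 + 64.9 + 64.5 + 66.0 + 67.9 + 66.9 + 65.5) / 7 = 65.7571
s̄ = (2.7 + 2.5 + 1.7 + 2.3 + 2.7 + 2.0 + 2.3) / 7 = 2.3143
UCL = X̄̄ + A₃·s̄ = 65.7571 + 1.032 × 2.3143 = 68.1455

68.15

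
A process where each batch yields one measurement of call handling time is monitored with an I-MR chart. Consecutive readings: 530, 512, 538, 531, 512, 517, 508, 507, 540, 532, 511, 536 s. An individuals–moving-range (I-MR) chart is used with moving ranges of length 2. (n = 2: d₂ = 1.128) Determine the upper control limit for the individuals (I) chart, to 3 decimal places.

X̄ = (530 + 512 + 538 + 531 + 512 + 517 + 508 + 507 + 540 + 532 + 511 + 536) / 12 = 522.8333
Moving ranges: 18, 26, 7, 19, 5, 9, 1, 33, 8, 21, 25; M̄R̄ = 172.0000 / 11 = 15.6364
UCL = X̄ + 3·M̄R̄/d₂ = 522.8333 + 3 × 15.6364 / 1.128 = 564.4194

564.419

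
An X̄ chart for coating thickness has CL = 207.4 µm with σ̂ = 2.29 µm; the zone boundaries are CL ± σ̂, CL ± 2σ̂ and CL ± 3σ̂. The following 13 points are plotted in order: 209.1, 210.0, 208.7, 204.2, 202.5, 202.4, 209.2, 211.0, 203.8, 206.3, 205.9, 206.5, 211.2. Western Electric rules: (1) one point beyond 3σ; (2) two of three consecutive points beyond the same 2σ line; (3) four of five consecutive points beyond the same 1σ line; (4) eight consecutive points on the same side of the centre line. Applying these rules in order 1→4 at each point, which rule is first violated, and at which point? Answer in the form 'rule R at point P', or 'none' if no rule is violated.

Zone of each point (C = within 1σ̂, B = 1σ̂–2σ̂, A = 2σ̂–3σ̂, * = beyond 3σ̂; sign = side of CL): 1:+C, 2:+B, 3:+C, 4:-B, 5:-A, 6:-A, 7:+C, 8:+B, 9:-B, 10:-C, 11:-C, 12:-C, 13:+B
Rule 2 (two of three consecutive points beyond the same 2σ limit) is satisfied at point 6.

rule 2 at point 6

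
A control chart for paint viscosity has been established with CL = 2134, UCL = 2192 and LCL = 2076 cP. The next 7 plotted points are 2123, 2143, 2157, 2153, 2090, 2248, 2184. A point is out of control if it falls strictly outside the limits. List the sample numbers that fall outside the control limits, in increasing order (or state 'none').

6

Compare each point to [2076, 2192]: sample 6 = 2248 > UCL.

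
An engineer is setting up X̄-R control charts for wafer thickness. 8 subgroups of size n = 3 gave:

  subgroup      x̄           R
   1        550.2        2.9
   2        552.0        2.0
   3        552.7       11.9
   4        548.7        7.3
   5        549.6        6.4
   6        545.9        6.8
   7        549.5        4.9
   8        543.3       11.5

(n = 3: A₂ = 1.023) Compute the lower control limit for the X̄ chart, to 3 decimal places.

X̄̄ = (550.2 + 552.0 + 552.7 + 548.7 + 549.6 + 545.9 + 549.5 + 543.3) / 8 = 4391.9000 / 8 = 548.9875
R̄ = (2.9 + 2.0 + 11.9 + 7.3 + 6.4 + 6.8 + 4.9 + 11.5) / 8 = 53.7000 / 8 = 6.7125
LCL = X̄̄ − A₂·R̄ = 548.9875 − 1.023 × 6.7125 = 542.1206

542.121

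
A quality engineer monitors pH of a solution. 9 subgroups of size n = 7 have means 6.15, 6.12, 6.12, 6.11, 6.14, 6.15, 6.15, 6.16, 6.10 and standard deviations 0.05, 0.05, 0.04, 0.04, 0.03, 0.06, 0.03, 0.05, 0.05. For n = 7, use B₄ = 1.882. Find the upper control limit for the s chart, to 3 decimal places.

s̄ = (0.05 + 0.05 + 0.04 + 0.04 + 0.03 + 0.06 + 0.03 + 0.05 + 0.05) / 9 = 0.0444
UCL_s = B₄·s̄ = 1.882 × 0.0444 = 0.0836

0.084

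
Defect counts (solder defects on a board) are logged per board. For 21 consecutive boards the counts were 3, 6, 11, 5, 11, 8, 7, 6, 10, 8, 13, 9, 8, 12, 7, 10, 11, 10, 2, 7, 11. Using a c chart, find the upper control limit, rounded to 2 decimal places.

c̄ = (3 + 6 + 11 + 5 + 11 + 8 + 7 + 6 + 10 + 8 + 13 + 9 + 8 + 12 + 7 + 10 + 11 + 10 + 2 + 7 + 11) / 21 = 175 / 21 = 8.3333
UCL = c̄ + 3√c̄ = 8.3333 + 3 × √8.3333 = 8.3333 + 3 × 2.8868 = 16.9936

16.99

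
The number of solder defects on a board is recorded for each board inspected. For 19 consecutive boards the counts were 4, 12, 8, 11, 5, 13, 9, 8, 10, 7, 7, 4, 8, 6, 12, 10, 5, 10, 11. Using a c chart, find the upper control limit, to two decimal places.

c̄ = (4 + 12 + 8 + 11 + 5 + 13 + 9 + 8 + 10 + 7 + 7 + 4 + 8 + 6 + 12 + 10 + 5 + 10 + 11) / 19 = 160 / 19 = 8.4211
UCL = c̄ + 3√c̄ = 8.4211 + 3 × √8.4211 = 8.4211 + 3 × 2.9019 = 17.1268

17.13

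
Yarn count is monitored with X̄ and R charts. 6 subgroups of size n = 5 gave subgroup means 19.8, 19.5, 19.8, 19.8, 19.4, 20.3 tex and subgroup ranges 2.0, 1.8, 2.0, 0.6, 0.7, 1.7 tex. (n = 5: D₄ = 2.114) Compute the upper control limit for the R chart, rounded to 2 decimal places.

R̄ = (2.0 + 1.8 + 2.0 + 0.6 + 0.7 + 1.7) / 6 = 8.8000 / 6 = 1.4667
UCL_R = D₄·R̄ = 2.114 × 1.4667 = 3.1005

3.10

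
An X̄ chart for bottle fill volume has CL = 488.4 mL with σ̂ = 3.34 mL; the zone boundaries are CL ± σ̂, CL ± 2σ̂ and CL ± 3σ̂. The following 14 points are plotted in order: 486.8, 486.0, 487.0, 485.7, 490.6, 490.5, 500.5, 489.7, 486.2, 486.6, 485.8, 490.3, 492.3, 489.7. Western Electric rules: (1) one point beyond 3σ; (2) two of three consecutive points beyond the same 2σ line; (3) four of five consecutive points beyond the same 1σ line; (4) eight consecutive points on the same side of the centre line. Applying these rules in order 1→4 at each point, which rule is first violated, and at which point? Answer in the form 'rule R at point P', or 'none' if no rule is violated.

rule 1 at point 7

Zone of each point (C = within 1σ̂, B = 1σ̂–2σ̂, A = 2σ̂–3σ̂, * = beyond 3σ̂; sign = side of CL): 1:-C, 2:-C, 3:-C, 4:-C, 5:+C, 6:+C, 7:+*, 8:+C, 9:-C, 10:-C, 11:-C, 12:+C, 13:+B, 14:+C
Rule 1 (one point beyond the 3σ limits) is satisfied at point 7.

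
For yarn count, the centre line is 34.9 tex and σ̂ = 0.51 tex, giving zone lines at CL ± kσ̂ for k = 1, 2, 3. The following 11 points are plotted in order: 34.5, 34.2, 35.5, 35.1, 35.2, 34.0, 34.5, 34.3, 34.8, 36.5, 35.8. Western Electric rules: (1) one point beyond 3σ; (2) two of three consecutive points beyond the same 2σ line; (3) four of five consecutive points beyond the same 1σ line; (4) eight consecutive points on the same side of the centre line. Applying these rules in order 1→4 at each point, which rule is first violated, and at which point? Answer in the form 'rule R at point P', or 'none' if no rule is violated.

rule 1 at point 10

Zone of each point (C = within 1σ̂, B = 1σ̂–2σ̂, A = 2σ̂–3σ̂, * = beyond 3σ̂; sign = side of CL): 1:-C, 2:-B, 3:+B, 4:+C, 5:+C, 6:-B, 7:-C, 8:-B, 9:-C, 10:+*, 11:+B
Rule 1 (one point beyond the 3σ limits) is satisfied at point 10.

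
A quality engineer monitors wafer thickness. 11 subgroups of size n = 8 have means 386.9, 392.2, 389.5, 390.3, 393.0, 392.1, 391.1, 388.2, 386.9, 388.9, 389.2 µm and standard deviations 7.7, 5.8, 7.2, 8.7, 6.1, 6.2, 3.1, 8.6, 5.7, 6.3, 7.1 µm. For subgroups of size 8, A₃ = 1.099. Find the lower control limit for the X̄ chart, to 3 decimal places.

X̄̄ = (386.9 + 392.2 + 389.5 + 390.3 + 393.0 + 392.1 + 391.1 + 388.2 + 386.9 + 388.9 + 389.2) / 11 = 389.8455
s̄ = (7.7 + 5.8 + 7.2 + 8.7 + 6.1 + 6.2 + 3.1 + 8.6 + 5.7 + 6.3 + 7.1) / 11 = 6.5909
LCL = X̄̄ − A₃·s̄ = 389.8455 − 1.099 × 6.5909 = 382.6020

382.602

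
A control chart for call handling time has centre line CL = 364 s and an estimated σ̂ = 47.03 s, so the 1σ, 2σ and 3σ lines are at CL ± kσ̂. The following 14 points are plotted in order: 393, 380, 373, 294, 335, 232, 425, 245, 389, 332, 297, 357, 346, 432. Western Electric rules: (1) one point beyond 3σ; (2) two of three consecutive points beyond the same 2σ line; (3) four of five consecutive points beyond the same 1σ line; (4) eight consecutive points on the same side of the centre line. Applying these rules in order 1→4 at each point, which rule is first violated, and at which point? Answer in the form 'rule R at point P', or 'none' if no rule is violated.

Zone of each point (C = within 1σ̂, B = 1σ̂–2σ̂, A = 2σ̂–3σ̂, * = beyond 3σ̂; sign = side of CL): 1:+C, 2:+C, 3:+C, 4:-B, 5:-C, 6:-A, 7:+B, 8:-A, 9:+C, 10:-C, 11:-B, 12:-C, 13:-C, 14:+B
Rule 2 (two of three consecutive points beyond the same 2σ limit) is satisfied at point 8.

rule 2 at point 8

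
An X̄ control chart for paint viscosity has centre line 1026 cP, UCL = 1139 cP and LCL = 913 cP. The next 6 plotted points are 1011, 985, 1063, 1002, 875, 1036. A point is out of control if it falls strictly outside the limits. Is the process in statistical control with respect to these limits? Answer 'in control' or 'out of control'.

Compare each point to [913, 1139]: sample 5 = 875 < LCL.

out of control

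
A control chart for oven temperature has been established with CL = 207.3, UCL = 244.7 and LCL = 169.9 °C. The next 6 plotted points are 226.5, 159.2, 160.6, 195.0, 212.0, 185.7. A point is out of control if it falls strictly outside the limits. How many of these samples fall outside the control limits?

Compare each point to [169.9, 244.7]: sample 2 = 159.2 < LCL; sample 3 = 160.6 < LCL.

2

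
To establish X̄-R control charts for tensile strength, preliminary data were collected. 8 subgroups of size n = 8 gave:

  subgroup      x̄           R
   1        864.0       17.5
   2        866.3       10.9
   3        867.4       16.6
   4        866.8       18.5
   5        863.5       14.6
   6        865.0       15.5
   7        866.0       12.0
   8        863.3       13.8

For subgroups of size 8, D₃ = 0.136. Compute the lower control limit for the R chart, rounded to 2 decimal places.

R̄ = (17.5 + 10.9 + 16.6 + 18.5 + 14.6 + 15.5 + 12.0 + 13.8) / 8 = 119.4000 / 8 = 14.9250
LCL_R = D₃·R̄ = 0.136 × 14.9250 = 2.0298

2.03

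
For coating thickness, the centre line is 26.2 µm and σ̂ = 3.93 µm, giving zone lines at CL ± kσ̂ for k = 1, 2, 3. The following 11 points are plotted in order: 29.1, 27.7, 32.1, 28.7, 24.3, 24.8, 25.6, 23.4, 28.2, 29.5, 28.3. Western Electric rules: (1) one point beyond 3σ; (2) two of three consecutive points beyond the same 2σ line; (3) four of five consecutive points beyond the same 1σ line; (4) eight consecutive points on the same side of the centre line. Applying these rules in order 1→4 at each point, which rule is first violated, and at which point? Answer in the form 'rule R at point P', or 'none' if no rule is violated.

none

Zone of each point (C = within 1σ̂, B = 1σ̂–2σ̂, A = 2σ̂–3σ̂, * = beyond 3σ̂; sign = side of CL): 1:+C, 2:+C, 3:+B, 4:+C, 5:-C, 6:-C, 7:-C, 8:-C, 9:+C, 10:+C, 11:+C
No rule fires across all 11 points.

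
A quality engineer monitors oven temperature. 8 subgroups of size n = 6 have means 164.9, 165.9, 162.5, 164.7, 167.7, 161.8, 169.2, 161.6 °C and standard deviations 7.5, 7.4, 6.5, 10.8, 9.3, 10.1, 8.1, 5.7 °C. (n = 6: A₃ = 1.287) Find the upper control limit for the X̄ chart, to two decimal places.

175.31

X̄̄ = (164.9 + 165.9 + 162.5 + 164.7 + 167.7 + 161.8 + 169.2 + 161.6) / 8 = 164.7875
s̄ = (7.5 + 7.4 + 6.5 + 10.8 + 9.3 + 10.1 + 8.1 + 5.7) / 8 = 8.1750
UCL = X̄̄ + A₃·s̄ = 164.7875 + 1.287 × 8.1750 = 175.3087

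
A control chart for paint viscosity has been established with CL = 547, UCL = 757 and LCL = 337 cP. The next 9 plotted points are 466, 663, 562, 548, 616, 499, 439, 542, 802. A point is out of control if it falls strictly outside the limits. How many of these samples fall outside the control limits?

1

Compare each point to [337, 757]: sample 9 = 802 > UCL.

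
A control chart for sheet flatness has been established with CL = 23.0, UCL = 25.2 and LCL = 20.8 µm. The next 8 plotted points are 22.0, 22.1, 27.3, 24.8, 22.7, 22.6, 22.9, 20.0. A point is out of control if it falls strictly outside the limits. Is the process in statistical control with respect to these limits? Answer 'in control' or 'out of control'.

out of control

Compare each point to [20.8, 25.2]: sample 3 = 27.3 > UCL; sample 8 = 20.0 < LCL.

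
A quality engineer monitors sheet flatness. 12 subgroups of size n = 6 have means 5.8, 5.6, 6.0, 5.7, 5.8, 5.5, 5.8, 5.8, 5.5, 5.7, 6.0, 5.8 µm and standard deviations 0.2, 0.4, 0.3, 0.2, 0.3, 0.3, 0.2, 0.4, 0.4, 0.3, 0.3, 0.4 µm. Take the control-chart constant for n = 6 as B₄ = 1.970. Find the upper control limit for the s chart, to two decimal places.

0.61

s̄ = (0.2 + 0.4 + 0.3 + 0.2 + 0.3 + 0.3 + 0.2 + 0.4 + 0.4 + 0.3 + 0.3 + 0.4) / 12 = 0.3083
UCL_s = B₄·s̄ = 1.970 × 0.3083 = 0.6074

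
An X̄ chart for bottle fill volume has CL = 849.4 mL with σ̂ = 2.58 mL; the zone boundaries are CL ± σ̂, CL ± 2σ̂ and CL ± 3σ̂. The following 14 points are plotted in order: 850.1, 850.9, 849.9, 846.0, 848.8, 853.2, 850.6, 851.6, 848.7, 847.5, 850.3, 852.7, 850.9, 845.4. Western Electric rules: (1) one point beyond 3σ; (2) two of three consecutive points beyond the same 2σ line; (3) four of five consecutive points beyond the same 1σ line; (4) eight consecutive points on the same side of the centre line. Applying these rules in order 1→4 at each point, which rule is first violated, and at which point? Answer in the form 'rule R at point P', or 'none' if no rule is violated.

Zone of each point (C = within 1σ̂, B = 1σ̂–2σ̂, A = 2σ̂–3σ̂, * = beyond 3σ̂; sign = side of CL): 1:+C, 2:+C, 3:+C, 4:-B, 5:-C, 6:+B, 7:+C, 8:+C, 9:-C, 10:-C, 11:+C, 12:+B, 13:+C, 14:-B
No rule fires across all 14 points.

none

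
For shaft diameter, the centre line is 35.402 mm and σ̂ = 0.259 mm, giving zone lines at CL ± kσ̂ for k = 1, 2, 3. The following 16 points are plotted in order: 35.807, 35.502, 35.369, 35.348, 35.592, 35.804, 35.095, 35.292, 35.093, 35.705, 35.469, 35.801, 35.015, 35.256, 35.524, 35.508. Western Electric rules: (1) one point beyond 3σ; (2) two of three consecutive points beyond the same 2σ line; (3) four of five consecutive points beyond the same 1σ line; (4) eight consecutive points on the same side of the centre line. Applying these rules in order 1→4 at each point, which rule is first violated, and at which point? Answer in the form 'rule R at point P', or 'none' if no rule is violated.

none

Zone of each point (C = within 1σ̂, B = 1σ̂–2σ̂, A = 2σ̂–3σ̂, * = beyond 3σ̂; sign = side of CL): 1:+B, 2:+C, 3:-C, 4:-C, 5:+C, 6:+B, 7:-B, 8:-C, 9:-B, 10:+B, 11:+C, 12:+B, 13:-B, 14:-C, 15:+C, 16:+C
No rule fires across all 16 points.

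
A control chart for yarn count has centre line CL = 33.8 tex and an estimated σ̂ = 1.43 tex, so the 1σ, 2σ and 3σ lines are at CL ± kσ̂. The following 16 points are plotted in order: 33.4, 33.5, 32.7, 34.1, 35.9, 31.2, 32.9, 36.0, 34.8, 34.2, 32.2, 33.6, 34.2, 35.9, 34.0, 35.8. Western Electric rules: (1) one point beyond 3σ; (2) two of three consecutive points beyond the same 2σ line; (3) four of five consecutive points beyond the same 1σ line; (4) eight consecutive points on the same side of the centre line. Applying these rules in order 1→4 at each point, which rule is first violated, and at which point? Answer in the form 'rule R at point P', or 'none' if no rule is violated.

Zone of each point (C = within 1σ̂, B = 1σ̂–2σ̂, A = 2σ̂–3σ̂, * = beyond 3σ̂; sign = side of CL): 1:-C, 2:-C, 3:-C, 4:+C, 5:+B, 6:-B, 7:-C, 8:+B, 9:+C, 10:+C, 11:-B, 12:-C, 13:+C, 14:+B, 15:+C, 16:+B
No rule fires across all 16 points.

none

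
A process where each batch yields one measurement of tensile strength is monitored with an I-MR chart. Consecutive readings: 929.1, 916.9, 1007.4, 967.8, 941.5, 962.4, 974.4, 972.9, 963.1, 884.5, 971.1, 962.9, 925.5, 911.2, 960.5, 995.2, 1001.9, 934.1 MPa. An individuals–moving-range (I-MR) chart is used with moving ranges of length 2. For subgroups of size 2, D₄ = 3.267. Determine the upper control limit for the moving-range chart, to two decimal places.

114.61

Moving ranges: 12.2, 90.5, 39.6, 26.3, 20.9, 12.0, 1.5, 9.8, 78.6, 86.6, 8.2, 37.4, 14.3, 49.3, 34.7, 6.7, 67.8; M̄R̄ = 596.4000 / 17 = 35.0824
UCL_MR = D₄·M̄R̄ = 3.267 × 35.0824 = 114.6140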